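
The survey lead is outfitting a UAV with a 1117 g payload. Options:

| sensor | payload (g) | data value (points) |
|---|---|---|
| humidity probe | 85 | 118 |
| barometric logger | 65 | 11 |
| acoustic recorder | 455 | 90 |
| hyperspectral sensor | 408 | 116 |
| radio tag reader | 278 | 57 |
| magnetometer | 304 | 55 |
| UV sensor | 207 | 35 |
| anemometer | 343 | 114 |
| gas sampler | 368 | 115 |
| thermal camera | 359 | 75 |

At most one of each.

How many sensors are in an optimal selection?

4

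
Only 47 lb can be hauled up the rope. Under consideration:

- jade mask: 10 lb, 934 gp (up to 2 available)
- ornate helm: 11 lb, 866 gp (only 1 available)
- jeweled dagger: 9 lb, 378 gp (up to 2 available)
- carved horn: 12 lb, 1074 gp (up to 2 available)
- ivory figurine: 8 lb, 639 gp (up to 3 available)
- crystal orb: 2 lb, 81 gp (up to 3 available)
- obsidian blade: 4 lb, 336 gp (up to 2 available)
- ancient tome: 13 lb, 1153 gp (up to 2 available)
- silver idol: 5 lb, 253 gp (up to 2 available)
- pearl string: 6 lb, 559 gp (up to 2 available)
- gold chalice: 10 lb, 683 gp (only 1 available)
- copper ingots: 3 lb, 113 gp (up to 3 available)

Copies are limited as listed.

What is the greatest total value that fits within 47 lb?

4279

Ranking by ratio (value/lb): jade mask 93.40, pearl string 93.17, carved horn 89.50.
Taking the top-ratio items first gives 2×jade mask + carved horn + crystal orb + 2×pearl string for 4141 (46 lb).
Replace jade mask and crystal orb with ancient tome: the trade gains 138 net, giving 4279 at 47 lb.
That's the maximum — no swap from here does better than 4279.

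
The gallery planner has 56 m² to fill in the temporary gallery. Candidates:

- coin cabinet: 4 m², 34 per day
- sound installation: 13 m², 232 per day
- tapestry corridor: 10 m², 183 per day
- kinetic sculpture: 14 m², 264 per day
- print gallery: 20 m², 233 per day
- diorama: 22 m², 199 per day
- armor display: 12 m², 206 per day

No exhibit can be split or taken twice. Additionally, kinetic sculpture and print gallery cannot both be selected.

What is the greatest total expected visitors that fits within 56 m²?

919

Density check — kinetic sculpture 18.86, tapestry corridor 18.30, sound installation 17.85, armor display 17.17 are the best per m².
Best packing: coin cabinet + sound installation + tapestry corridor + kinetic sculpture + armor display — 53 m², 919 total.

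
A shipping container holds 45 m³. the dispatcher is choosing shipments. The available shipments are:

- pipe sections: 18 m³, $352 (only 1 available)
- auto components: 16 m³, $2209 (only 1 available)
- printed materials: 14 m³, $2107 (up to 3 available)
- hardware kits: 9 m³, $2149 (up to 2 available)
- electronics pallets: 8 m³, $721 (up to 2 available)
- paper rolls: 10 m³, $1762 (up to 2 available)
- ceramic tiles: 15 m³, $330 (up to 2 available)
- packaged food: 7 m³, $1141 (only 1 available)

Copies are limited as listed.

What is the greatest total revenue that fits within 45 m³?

Ranking by ratio (revenue/m³): hardware kits 238.78, paper rolls 176.20, packaged food 163.00.
The ratio ordering already packs tightly: 2×hardware kits + 2×paper rolls + packaged food, 45 m³, 8963.
No other feasible combination exceeds 8963.

8963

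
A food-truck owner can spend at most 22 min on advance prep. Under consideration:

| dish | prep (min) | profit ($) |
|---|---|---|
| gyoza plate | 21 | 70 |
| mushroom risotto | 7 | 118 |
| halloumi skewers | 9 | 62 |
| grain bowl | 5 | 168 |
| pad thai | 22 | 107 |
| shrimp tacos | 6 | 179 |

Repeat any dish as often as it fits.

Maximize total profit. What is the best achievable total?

Taking the top-ratio dishes first gives 4×grain bowl for 672 (20 min).
The 10 min tied up in 2×grain bowl is better spent on 2×shrimp tacos — total rises to 694 (22 min).
That's the maximum — no swap from here does better than 694.

694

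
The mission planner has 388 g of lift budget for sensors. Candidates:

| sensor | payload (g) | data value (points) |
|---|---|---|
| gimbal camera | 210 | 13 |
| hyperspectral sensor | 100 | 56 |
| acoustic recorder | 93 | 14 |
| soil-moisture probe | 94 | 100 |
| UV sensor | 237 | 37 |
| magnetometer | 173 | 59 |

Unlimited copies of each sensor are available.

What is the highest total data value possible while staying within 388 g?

Density check — soil-moisture probe 1.06, hyperspectral sensor 0.56, magnetometer 0.34 are the best per g.
4×soil-moisture probe uses 376 of the 388 g and totals 400.
Nothing else within 388 g beats 400.

400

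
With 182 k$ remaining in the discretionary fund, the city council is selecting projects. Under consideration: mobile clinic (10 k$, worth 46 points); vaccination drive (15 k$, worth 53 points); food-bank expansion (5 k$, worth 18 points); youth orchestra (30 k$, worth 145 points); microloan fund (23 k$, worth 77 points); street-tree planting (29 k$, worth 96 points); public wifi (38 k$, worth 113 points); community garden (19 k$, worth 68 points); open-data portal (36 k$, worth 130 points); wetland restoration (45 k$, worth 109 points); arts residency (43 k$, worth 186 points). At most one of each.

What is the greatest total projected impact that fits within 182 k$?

Filling by ratio: mobile clinic + vaccination drive + food-bank expansion + youth orchestra + microloan fund + community garden + open-data portal + arts residency for 723, with 1 k$ left unused.
Dropping food-bank expansion and microloan fund frees 28 k$; slotting in street-tree planting (29 k$) lifts the total to 724 at 182 k$.
Every other selection either busts 182 k$ or fails to beat 724.

724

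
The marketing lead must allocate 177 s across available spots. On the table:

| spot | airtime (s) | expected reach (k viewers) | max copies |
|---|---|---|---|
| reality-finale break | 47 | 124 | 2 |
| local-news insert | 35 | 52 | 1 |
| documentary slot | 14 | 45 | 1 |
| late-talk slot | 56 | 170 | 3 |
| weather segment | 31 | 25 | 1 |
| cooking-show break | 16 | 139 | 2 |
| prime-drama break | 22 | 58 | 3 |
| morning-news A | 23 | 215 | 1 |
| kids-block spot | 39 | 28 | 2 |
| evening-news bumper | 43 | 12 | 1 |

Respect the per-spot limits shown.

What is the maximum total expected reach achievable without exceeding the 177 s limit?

Density check — morning-news A 9.35, cooking-show break 8.69, documentary slot 3.21, late-talk slot 3.04 are the best per s.
Greedy by ratio would take reality-finale break + documentary slot + late-talk slot + 2×cooking-show break + morning-news A: 172 s used, total 832.
The 61 s tied up in reality-finale break and documentary slot is better spent on 3×prime-drama break — total rises to 837 (177 s).
Every other selection either busts 177 s or exceeds an availability limit or fails to beat 837.

837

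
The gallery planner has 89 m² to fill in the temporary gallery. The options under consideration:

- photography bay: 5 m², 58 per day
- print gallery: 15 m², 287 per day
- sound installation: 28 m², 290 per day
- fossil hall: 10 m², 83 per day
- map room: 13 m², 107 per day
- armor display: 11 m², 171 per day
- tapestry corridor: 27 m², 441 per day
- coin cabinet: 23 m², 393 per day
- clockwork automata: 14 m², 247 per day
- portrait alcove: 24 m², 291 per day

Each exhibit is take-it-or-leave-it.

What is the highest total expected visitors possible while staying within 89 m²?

1451

Density check — print gallery 19.13, clockwork automata 17.64, coin cabinet 17.09 are the best per m².
The ratio heuristic lands on photography bay + print gallery + tapestry corridor + coin cabinet + clockwork automata (1426) but leaves 5 m² idle.
Dropping photography bay frees 5 m²; slotting in fossil hall (10 m²) lifts the total to 1451 at 89 m².
The closest alternative, photography bay + print gallery + tapestry corridor + coin cabinet + clockwork automata, reaches only 1426.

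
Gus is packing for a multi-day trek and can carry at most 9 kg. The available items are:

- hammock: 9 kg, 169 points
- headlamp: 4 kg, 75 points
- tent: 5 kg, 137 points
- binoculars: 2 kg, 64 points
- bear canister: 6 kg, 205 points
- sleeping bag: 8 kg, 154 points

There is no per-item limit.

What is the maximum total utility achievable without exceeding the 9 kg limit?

269

Ranking by ratio (utility/kg): bear canister 34.17, binoculars 32.00, tent 27.40.
Best packing: binoculars + bear canister — 8 kg, 269 total.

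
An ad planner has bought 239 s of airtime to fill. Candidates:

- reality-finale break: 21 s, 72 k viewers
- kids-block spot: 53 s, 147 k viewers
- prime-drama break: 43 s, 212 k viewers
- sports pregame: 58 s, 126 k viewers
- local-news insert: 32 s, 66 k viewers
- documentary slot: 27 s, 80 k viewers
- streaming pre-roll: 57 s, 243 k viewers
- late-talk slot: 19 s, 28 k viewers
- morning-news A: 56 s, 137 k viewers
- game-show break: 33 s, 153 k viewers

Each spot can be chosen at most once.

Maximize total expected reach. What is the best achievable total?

Best packing: reality-finale break + kids-block spot + prime-drama break + documentary slot + streaming pre-roll + game-show break — 234 s, 907 total.
Nothing else within 239 s beats 907.

907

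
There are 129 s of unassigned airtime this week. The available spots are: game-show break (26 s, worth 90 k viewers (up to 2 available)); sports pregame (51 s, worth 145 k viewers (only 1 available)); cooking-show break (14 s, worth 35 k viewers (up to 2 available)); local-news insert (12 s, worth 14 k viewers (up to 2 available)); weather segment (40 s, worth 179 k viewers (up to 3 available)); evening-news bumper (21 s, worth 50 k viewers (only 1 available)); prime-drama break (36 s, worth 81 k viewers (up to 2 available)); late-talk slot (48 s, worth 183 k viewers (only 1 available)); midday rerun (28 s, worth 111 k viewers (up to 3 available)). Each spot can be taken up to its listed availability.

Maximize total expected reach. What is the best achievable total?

541

Filling by ratio: 3×weather segment for 537, with 9 s left unused.
The 40 s tied up in weather segment is better spent on late-talk slot — total rises to 541 (128 s).
Every other selection either busts 129 s or exceeds an availability limit or fails to beat 541.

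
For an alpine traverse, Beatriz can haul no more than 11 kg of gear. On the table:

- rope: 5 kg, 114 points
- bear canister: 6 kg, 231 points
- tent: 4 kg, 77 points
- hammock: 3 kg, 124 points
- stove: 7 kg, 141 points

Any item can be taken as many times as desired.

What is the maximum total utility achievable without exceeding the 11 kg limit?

372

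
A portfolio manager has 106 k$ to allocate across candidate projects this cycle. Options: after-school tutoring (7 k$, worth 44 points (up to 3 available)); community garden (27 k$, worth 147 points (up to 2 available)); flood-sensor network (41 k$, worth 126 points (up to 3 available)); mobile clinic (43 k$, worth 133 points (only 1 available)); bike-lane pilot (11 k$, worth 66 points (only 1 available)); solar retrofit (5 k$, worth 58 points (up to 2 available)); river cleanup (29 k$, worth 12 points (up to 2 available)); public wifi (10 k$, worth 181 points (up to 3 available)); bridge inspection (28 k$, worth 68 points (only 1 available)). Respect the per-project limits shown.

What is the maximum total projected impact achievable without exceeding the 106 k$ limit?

Filling by ratio: 3×after-school tutoring + community garden + bike-lane pilot + 2×solar retrofit + 3×public wifi for 1004, with 7 k$ left unused.
Replace 3×after-school tutoring with community garden: the trade gains 15 net, giving 1019 at 105 k$.
Nothing else within 106 k$ beats 1019.

1019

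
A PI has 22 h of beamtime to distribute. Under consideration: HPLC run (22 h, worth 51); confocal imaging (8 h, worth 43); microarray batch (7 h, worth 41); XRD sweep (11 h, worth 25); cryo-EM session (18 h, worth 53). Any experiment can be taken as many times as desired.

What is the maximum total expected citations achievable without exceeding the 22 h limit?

125

Greedy by ratio would take 3×microarray batch: 21 h used, total 123.
Replace microarray batch with confocal imaging: the trade gains 2 net, giving 125 at 22 h.
Nothing else within 22 h beats 125.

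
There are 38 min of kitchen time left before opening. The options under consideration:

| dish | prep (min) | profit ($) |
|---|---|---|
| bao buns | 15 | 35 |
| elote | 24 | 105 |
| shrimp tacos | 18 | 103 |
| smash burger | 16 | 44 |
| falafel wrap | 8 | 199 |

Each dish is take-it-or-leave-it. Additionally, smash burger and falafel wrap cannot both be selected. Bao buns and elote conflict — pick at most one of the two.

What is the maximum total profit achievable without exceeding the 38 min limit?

304

Taking the top-ratio dishes first gives shrimp tacos + falafel wrap for 302 (26 min).
Replace shrimp tacos with elote: the trade gains 2 net, giving 304 at 32 min.
No other feasible combination exceeds 304.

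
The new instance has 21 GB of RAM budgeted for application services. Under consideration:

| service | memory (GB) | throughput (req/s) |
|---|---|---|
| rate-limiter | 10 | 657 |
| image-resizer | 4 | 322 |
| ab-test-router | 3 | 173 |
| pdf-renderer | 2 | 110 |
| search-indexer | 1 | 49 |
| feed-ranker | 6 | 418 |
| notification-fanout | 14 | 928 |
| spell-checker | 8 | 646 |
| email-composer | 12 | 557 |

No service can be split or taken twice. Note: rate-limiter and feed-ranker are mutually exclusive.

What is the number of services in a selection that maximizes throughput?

The maximum throughput within 21 GB is 1559.
image-resizer + ab-test-router + feed-ranker + spell-checker hits 1559 at 21 GB.
Any selection reaching 1559 contains exactly 4 services.

4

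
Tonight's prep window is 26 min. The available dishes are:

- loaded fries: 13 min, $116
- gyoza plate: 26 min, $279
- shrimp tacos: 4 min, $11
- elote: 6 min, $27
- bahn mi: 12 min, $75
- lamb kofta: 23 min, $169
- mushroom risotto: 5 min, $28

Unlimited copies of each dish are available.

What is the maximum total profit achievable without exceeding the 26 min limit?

Best packing: gyoza plate — 26 min, 279 total.
Nothing else within 26 min beats 279.

279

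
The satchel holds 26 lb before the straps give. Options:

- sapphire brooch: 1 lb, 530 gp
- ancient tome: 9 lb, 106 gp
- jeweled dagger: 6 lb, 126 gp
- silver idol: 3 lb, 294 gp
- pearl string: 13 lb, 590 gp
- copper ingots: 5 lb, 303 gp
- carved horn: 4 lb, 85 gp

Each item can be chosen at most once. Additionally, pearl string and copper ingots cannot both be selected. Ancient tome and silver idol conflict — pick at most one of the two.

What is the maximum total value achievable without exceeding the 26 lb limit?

Best packing: sapphire brooch + jeweled dagger + silver idol + pearl string — 23 lb, 1540 total.
The closest alternative, sapphire brooch + silver idol + pearl string + carved horn, reaches only 1499.

1540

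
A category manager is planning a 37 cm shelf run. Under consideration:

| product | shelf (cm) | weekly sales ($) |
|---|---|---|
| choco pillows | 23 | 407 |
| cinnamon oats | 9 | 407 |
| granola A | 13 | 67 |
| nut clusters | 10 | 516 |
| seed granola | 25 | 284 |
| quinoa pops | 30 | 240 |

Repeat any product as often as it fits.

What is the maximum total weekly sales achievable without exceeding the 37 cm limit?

1737

The ratio heuristic lands on 3×nut clusters (1548) but leaves 7 cm idle.
Dropping 2×nut clusters frees 20 cm; slotting in 3×cinnamon oats (27 cm) lifts the total to 1737 at 37 cm.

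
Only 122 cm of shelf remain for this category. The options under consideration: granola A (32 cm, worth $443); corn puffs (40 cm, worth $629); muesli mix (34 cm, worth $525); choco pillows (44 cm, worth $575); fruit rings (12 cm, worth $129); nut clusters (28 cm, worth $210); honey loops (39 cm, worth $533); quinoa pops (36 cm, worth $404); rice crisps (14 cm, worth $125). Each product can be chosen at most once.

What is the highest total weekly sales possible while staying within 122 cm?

1729

Taking the top-ratio products first gives granola A + corn puffs + muesli mix + fruit rings for 1726 (118 cm).
Replace granola A and fruit rings with choco pillows: the trade gains 3 net, giving 1729 at 118 cm.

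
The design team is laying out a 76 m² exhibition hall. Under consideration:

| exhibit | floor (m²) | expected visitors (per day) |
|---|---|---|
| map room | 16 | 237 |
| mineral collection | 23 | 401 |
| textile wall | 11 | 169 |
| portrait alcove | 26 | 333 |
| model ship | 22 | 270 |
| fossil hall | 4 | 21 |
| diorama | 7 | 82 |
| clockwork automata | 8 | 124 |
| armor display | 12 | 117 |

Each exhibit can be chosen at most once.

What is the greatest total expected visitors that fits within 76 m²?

1140

By expected visitors per m²: mineral collection 17.43, clockwork automata 15.50, textile wall 15.36, map room 14.81 lead.
Taking the top-ratio exhibits first gives map room + mineral collection + textile wall + fossil hall + diorama + clockwork automata for 1034 (69 m²).
Dropping fossil hall and diorama and clockwork automata frees 19 m²; slotting in portrait alcove (26 m²) lifts the total to 1140 at 76 m².
Next best is map room + mineral collection + model ship + diorama + clockwork automata at 1114 (76 m²) — short by 26.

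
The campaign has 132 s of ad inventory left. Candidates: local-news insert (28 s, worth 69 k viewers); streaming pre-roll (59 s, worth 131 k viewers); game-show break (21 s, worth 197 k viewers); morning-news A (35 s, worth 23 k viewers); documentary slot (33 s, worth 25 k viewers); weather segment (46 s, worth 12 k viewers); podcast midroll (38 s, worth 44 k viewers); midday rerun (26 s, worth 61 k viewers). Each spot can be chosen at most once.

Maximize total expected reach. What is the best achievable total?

397

A density-first pass picks local-news insert + game-show break + podcast midroll + midday rerun — 371 at 113 s.
Replace podcast midroll and midday rerun with streaming pre-roll: the trade gains 26 net, giving 397 at 108 s.
An exhaustive check of the 256 subsets confirms 397.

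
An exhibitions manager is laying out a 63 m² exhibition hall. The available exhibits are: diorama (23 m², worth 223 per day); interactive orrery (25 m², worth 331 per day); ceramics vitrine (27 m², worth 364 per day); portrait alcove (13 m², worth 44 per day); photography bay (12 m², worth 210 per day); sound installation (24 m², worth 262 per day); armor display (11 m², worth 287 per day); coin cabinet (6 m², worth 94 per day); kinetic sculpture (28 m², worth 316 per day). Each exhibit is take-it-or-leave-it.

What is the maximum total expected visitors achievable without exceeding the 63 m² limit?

982

Taking the top-ratio exhibits first gives ceramics vitrine + photography bay + armor display + coin cabinet for 955 (56 m²).
Replace photography bay and coin cabinet with interactive orrery: the trade gains 27 net, giving 982 at 63 m².
The closest alternative, ceramics vitrine + photography bay + armor display + coin cabinet, reaches only 955.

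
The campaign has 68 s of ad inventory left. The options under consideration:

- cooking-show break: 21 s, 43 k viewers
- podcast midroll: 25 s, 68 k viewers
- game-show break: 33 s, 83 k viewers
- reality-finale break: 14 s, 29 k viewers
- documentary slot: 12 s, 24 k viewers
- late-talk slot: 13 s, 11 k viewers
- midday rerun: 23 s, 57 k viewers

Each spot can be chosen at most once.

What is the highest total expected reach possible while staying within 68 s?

164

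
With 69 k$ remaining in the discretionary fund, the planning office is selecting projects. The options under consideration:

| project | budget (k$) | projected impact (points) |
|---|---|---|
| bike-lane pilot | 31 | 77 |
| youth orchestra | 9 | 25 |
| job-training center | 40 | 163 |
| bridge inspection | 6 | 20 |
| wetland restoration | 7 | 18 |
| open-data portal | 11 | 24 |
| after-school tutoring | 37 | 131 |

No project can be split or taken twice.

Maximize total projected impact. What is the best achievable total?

Ranking by ratio (projected impact/k$): job-training center 4.08, after-school tutoring 3.54, bridge inspection 3.33.
A density-first pass picks youth orchestra + job-training center + bridge inspection + wetland restoration — 226 at 62 k$.
Dropping wetland restoration frees 7 k$; slotting in open-data portal (11 k$) lifts the total to 232 at 66 k$.
Runner-up youth orchestra + job-training center + wetland restoration + open-data portal tops out at 230.

232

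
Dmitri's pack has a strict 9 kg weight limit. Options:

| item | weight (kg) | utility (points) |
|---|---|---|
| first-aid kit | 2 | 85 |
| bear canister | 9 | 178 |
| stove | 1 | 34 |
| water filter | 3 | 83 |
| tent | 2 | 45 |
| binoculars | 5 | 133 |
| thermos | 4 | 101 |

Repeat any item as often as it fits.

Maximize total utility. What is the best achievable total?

374

Ranking by ratio (utility/kg): first-aid kit 42.50, stove 34.00, water filter 27.67.
Best packing: 4×first-aid kit + stove — 9 kg, 374 total.
That's the maximum — no swap from here does better than 374.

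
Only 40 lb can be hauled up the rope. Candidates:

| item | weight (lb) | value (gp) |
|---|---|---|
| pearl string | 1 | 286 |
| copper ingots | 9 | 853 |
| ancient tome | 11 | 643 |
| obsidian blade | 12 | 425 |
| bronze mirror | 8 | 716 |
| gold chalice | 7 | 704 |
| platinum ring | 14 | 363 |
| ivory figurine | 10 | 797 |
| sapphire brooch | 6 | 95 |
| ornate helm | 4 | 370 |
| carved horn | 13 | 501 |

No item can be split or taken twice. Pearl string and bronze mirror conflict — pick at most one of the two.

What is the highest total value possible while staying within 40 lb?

3440

Best packing: copper ingots + bronze mirror + gold chalice + ivory figurine + ornate helm — 38 lb, 3440 total.
The closest alternative, copper ingots + ancient tome + bronze mirror + gold chalice + ornate helm, reaches only 3286.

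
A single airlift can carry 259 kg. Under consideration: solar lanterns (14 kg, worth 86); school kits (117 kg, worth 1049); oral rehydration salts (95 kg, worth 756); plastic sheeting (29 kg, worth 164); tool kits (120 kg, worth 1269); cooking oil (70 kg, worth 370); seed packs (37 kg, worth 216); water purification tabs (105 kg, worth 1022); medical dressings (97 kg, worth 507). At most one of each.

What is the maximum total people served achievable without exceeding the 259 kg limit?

2455

Ranking by ratio (people served/kg): tool kits 10.57, water purification tabs 9.73, school kits 8.97.
Greedy by ratio would take solar lanterns + tool kits + water purification tabs: 239 kg used, total 2377.
Dropping solar lanterns frees 14 kg; slotting in plastic sheeting (29 kg) lifts the total to 2455 at 254 kg.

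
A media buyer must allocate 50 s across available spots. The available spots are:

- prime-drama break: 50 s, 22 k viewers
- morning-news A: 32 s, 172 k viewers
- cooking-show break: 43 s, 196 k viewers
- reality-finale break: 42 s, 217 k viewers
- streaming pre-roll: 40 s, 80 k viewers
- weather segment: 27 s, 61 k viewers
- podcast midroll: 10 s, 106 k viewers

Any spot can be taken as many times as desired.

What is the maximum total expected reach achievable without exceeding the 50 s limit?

530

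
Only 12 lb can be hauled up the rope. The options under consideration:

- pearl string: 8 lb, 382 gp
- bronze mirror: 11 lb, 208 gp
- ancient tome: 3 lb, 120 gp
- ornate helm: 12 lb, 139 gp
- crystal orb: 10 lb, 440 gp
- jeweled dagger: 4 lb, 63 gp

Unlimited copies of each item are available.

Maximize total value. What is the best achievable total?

502

Taking pearl string + ancient tome: 11 lb used, 502 in value.
That's the maximum — no swap from here does better than 502.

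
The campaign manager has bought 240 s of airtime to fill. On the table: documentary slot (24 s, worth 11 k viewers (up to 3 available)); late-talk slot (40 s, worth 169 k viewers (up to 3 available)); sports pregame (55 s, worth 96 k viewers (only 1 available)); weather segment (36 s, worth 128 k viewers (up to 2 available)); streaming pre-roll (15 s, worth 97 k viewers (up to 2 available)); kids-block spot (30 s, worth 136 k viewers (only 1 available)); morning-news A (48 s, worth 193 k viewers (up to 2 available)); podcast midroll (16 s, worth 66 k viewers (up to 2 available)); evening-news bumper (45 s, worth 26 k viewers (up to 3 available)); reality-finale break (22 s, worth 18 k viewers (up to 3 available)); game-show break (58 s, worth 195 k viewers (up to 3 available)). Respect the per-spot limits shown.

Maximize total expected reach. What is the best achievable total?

1055

The ratio heuristic lands on 3×late-talk slot + 2×streaming pre-roll + kids-block spot + 2×podcast midroll + reality-finale break (987) but leaves 6 s idle.
Reworking the packing: 2×late-talk slot + weather segment + 2×streaming pre-roll + kids-block spot + morning-news A + podcast midroll uses 240 s and improves the total to 1055.
That's the maximum — no swap from here does better than 1055.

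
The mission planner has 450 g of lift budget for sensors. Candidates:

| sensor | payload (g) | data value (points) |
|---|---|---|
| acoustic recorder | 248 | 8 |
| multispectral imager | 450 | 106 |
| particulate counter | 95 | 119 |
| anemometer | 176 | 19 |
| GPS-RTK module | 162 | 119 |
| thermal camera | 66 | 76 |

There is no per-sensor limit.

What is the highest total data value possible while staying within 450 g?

By data value per g: particulate counter 1.25, thermal camera 1.15, GPS-RTK module 0.73, multispectral imager 0.24 lead.
Taking 4×particulate counter + thermal camera: 446 g used, 552 in data value.

552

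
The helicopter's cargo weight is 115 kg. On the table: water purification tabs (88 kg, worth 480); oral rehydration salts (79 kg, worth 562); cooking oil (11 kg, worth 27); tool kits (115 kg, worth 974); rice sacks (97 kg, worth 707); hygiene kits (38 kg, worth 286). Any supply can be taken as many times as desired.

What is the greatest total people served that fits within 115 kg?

974

The ratio ordering already packs tightly: tool kits, 115 kg, 974.
Every other selection either busts 115 kg or fails to beat 974.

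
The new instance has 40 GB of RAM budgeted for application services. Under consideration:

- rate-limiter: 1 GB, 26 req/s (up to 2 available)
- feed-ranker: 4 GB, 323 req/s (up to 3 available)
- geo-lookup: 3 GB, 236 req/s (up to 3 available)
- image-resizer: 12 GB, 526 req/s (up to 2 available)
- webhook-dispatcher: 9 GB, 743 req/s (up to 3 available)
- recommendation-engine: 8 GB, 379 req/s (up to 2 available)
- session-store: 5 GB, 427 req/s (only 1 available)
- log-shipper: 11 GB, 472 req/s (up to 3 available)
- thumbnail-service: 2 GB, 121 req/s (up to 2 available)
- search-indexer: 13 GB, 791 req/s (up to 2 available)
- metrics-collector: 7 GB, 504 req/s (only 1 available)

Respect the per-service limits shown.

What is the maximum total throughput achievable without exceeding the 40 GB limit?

Ranking by ratio (throughput/GB): session-store 85.40, webhook-dispatcher 82.56, feed-ranker 80.75, geo-lookup 78.67.
2×feed-ranker + 3×webhook-dispatcher + session-store uses 40 of the 40 GB and totals 3302.
That's the maximum — no swap from here does better than 3302.

3302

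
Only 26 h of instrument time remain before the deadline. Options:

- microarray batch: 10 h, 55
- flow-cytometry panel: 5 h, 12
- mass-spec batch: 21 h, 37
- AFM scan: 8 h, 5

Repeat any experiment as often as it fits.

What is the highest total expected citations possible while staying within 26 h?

By expected citations per h: microarray batch 5.50, flow-cytometry panel 2.40, mass-spec batch 1.76 lead.
Best packing: 2×microarray batch + flow-cytometry panel — 25 h, 122 total.
That's the maximum — no swap from here does better than 122.

122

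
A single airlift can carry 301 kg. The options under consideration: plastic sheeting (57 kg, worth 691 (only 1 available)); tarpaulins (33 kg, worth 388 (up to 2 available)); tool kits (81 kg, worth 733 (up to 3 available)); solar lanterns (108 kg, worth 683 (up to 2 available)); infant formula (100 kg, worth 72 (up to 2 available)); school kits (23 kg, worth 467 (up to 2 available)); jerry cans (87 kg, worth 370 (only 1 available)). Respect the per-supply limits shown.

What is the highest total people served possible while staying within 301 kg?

Filling by ratio: plastic sheeting + 2×tarpaulins + tool kits + 2×school kits for 3134, with 51 kg left unused.
Replace tarpaulins with tool kits: the trade gains 345 net, giving 3479 at 298 kg.

3479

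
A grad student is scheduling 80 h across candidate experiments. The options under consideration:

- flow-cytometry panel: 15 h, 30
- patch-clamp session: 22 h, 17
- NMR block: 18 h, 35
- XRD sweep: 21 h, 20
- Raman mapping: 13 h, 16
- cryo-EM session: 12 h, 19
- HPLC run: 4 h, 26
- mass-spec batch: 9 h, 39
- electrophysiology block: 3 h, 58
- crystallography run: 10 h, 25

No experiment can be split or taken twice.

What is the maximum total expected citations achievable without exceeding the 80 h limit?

Taking the top-ratio experiments first gives flow-cytometry panel + NMR block + cryo-EM session + HPLC run + mass-spec batch + electrophysiology block + crystallography run for 232 (71 h).
The 12 h tied up in cryo-EM session is better spent on XRD sweep — total rises to 233 (80 h).

233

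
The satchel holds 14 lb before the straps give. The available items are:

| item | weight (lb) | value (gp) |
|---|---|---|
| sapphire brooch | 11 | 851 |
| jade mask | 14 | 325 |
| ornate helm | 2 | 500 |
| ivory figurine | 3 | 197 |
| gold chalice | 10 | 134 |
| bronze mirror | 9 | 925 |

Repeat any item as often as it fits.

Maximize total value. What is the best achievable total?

3500

Best packing: 7×ornate helm — 14 lb, 3500 total.
Every other selection either busts 14 lb or fails to beat 3500.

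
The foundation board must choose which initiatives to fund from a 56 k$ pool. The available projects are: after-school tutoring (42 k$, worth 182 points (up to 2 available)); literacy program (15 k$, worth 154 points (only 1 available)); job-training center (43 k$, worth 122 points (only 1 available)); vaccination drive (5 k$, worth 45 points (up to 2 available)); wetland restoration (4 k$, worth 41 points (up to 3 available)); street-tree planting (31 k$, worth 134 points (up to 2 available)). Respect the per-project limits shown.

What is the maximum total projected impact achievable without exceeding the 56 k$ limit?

378

Density check — literacy program 10.27, wetland restoration 10.25, vaccination drive 9.00, after-school tutoring 4.33 are the best per k$.
Greedy by ratio would take literacy program + 2×vaccination drive + 3×wetland restoration: 37 k$ used, total 367.
Dropping 3×wetland restoration frees 12 k$; slotting in street-tree planting (31 k$) lifts the total to 378 at 56 k$.
That's the maximum — no swap from here does better than 378.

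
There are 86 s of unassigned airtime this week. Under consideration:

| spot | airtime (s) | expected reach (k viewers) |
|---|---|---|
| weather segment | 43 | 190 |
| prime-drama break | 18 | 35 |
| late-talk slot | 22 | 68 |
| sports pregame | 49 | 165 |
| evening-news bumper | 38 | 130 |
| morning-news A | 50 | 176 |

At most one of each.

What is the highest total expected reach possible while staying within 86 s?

320

Weather segment + evening-news bumper uses 81 of the 86 s and totals 320.
Runner-up weather segment + prime-drama break + late-talk slot tops out at 293.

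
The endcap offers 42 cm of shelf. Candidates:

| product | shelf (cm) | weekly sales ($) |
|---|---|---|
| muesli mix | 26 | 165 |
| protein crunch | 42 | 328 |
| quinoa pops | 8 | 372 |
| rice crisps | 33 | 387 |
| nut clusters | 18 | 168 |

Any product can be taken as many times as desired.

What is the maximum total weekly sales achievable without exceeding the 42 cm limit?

1860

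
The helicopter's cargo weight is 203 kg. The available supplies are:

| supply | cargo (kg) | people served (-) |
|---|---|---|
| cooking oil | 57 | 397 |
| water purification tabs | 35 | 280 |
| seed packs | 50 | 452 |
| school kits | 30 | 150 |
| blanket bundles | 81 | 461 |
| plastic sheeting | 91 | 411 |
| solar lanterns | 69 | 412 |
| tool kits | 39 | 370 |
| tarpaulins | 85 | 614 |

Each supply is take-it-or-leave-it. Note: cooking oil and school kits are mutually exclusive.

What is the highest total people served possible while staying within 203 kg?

1514

Filling by ratio: cooking oil + water purification tabs + seed packs + tool kits for 1499, with 22 kg left unused.
Dropping cooking oil frees 57 kg; slotting in solar lanterns (69 kg) lifts the total to 1514 at 193 kg.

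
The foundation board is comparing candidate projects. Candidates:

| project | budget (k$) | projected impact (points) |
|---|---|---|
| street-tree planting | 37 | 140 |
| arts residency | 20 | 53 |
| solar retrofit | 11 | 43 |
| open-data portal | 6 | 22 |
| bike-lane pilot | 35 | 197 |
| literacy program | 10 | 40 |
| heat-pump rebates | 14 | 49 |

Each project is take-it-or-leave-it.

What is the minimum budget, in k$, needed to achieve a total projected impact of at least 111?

30

Need the lightest bundle worth ≥ 111.
open-data portal + literacy program + heat-pump rebates: 111 projected impact at 30 k$.
No combination under 30 k$ hits 111.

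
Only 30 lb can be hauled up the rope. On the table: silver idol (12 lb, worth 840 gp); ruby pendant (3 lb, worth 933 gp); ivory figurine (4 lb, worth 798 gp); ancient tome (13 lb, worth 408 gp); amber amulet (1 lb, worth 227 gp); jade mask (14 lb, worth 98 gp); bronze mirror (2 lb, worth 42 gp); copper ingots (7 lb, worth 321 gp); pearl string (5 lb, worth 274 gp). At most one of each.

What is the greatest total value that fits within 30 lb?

3161

By value per lb: ruby pendant 311.00, amber amulet 227.00, ivory figurine 199.50, silver idol 70.00 lead.
A density-first pass picks silver idol + ruby pendant + ivory figurine + amber amulet + bronze mirror + pearl string — 3114 at 27 lb.
Replace pearl string with copper ingots: the trade gains 47 net, giving 3161 at 29 lb.
Nothing else within 30 lb beats 3161.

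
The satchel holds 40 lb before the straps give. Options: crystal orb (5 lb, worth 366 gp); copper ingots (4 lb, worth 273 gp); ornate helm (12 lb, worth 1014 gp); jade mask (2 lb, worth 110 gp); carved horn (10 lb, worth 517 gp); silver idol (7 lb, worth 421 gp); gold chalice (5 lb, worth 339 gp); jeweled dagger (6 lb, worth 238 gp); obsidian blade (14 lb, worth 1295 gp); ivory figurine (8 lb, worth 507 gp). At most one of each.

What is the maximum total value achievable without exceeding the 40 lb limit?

3287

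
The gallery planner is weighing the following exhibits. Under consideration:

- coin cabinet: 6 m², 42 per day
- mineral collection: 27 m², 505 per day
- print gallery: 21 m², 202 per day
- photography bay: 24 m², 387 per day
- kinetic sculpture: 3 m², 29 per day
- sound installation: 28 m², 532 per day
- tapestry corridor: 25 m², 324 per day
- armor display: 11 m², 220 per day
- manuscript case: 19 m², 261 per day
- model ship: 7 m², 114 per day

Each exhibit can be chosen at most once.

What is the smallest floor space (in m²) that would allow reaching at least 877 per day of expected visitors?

Minimise m² subject to total expected visitors ≥ 877.
kinetic sculpture + sound installation + armor display + model ship: 895 expected visitors at 49 m².
No combination under 49 m² hits 877.

49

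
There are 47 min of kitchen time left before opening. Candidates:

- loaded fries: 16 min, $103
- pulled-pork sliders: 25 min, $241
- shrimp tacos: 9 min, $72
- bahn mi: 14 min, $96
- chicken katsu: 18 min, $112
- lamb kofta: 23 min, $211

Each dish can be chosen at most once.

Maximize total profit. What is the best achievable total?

379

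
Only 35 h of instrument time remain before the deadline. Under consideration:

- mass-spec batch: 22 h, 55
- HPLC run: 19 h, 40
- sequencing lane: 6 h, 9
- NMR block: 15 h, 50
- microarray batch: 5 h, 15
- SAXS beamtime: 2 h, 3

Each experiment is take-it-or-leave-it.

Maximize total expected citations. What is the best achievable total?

Density check — NMR block 3.33, microarray batch 3.00, mass-spec batch 2.50, HPLC run 2.11 are the best per h.
Filling by ratio: sequencing lane + NMR block + microarray batch + SAXS beamtime for 77, with 7 h left unused.
The 13 h tied up in sequencing lane and microarray batch and SAXS beamtime is better spent on HPLC run — total rises to 90 (34 h).
The closest alternative, mass-spec batch + sequencing lane + microarray batch + SAXS beamtime, reaches only 82.

90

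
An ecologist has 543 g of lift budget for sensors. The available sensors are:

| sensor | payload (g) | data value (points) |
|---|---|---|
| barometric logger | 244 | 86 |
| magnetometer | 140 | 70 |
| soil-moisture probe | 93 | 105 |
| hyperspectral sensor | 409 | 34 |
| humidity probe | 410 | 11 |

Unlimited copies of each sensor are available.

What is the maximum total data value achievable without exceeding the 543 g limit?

The ratio ordering already packs tightly: 5×soil-moisture probe, 465 g, 525.
No other feasible combination exceeds 525.

525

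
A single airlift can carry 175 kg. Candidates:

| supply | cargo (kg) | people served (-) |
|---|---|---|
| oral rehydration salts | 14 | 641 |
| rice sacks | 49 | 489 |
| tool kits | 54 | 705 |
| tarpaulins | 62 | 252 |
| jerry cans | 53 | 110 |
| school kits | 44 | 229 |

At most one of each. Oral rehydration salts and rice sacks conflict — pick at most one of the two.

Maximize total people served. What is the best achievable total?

Best packing: oral rehydration salts + tool kits + tarpaulins + school kits — 174 kg, 1827 total.
Runner-up oral rehydration salts + tool kits + jerry cans + school kits tops out at 1685.

1827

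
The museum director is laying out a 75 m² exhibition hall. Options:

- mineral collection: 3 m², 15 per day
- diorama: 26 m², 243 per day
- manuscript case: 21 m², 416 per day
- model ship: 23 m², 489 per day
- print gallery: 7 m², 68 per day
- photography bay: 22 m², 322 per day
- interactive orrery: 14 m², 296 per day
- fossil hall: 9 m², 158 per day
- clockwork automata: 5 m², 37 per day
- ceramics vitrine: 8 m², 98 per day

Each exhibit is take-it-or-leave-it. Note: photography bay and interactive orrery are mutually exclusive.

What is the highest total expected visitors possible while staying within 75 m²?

Ranking by ratio (expected visitors/m²): model ship 21.26, interactive orrery 21.14, manuscript case 19.81.
Best packing: manuscript case + model ship + interactive orrery + fossil hall + ceramics vitrine — 75 m², 1457 total.
The closest alternative, manuscript case + model ship + print gallery + interactive orrery + fossil hall, reaches only 1427.

1457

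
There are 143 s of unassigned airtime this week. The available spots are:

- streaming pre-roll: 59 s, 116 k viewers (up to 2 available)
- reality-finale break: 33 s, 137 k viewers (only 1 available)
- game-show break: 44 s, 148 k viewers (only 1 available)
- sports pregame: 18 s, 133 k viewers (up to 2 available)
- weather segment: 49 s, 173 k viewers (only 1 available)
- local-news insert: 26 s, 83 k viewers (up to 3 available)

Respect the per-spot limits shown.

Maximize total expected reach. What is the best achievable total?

Ranking by ratio (expected reach/s): sports pregame 7.39, reality-finale break 4.15, weather segment 3.53.
A density-first pass picks reality-finale break + 2×sports pregame + weather segment — 576 at 118 s.
Dropping weather segment frees 49 s; slotting in game-show break + local-news insert (70 s) lifts the total to 634 at 139 s.
Nothing else within 143 s beats 634.

634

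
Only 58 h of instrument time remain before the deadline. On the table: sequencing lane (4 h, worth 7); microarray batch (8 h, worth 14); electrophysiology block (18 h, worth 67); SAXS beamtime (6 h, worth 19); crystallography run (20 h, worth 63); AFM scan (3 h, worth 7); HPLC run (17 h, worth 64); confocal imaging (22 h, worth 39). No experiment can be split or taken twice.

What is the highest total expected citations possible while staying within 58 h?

201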